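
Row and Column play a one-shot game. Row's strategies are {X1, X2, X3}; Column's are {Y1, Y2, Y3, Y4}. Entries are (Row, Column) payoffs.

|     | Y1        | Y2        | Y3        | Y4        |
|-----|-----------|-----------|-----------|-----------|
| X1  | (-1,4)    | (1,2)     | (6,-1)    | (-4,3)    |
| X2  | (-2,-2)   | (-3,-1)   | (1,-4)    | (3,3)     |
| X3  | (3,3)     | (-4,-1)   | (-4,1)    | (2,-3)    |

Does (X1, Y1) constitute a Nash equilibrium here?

No

Holding Column at Y1: Row gets -1 from X1 but could get 3 by switching to X3. Row has a profitable deviation.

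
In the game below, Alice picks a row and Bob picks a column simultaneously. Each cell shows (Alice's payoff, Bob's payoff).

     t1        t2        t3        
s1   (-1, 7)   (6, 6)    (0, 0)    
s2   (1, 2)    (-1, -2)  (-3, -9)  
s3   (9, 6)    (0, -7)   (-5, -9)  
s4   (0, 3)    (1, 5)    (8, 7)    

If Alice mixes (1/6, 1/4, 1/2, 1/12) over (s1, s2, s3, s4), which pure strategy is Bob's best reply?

Bob's best reply maximizes expected payoff against the mix.
t1: (1/6)·7 + (1/4)·2 + (1/2)·6 + (1/12)·3 = 59/12
t2: (1/6)·6 + (1/4)·(-2) + (1/2)·(-7) + (1/12)·5 = -31/12
t3: (1/6)·0 + (1/4)·(-9) + (1/2)·(-9) + (1/12)·7 = -37/6
Highest expected payoff is 59/12, from t1.

t1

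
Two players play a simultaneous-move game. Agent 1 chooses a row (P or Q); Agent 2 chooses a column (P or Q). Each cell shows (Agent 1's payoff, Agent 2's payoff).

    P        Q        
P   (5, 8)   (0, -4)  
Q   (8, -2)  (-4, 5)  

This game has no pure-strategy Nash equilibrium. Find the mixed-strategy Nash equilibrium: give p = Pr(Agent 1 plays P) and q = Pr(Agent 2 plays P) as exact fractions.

Each player's mixing probability is pinned down by making the *other* player indifferent.
Agent 2 indifferent between P and Q: p·8 + (1−p)·(-2) = p·(-4) + (1−p)·5 ⟹ (-2) + 10p = 5 + (-9)p ⟹ p = 7/19.
Agent 1 indifferent between P and Q: q·5 + (1−q)·0 = q·8 + (1−q)·(-4) ⟹ 0 + 5q = (-4) + 12q ⟹ q = 4/7.

p = 7/19, q = 4/7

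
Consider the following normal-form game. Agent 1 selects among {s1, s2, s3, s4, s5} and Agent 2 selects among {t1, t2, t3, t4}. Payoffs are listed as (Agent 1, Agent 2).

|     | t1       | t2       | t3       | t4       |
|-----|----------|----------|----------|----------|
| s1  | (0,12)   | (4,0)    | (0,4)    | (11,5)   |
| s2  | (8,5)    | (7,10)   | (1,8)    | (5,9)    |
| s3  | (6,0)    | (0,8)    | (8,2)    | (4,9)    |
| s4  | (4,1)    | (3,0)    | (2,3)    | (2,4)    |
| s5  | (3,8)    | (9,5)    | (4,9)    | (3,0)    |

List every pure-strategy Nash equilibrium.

Find each player's best response to every opponent strategy; NE are the intersections.
Agent 1's best responses — vs t1: s2 (payoff 8); vs t2: s5 (payoff 9); vs t3: s3 (payoff 8); vs t4: s1 (payoff 11).
Agent 2's best responses — vs s1: t1 (payoff 12); vs s2: t2 (payoff 10); vs s3: t4 (payoff 9); vs s4: t4 (payoff 4); vs s5: t3 (payoff 9).
No cell has both players best-responding. For instance, Agent 1's best reply to t1 is s2, but against s2 Agent 2 prefers t2 over t1.

None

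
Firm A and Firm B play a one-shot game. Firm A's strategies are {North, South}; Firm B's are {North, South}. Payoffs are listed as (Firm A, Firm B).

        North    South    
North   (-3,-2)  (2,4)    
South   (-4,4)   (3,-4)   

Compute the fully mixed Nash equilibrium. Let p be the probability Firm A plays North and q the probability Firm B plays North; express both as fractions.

Each player's mixing probability is pinned down by making the *other* player indifferent.
Firm B indifferent between North and South: p·(-2) + (1−p)·4 = p·4 + (1−p)·(-4) ⟹ 4 + (-6)p = (-4) + 8p ⟹ p = 4/7.
Firm A indifferent between North and South: q·(-3) + (1−q)·2 = q·(-4) + (1−q)·3 ⟹ 2 + (-5)q = 3 + (-7)q ⟹ q = 1/2.

p = 4/7, q = 1/2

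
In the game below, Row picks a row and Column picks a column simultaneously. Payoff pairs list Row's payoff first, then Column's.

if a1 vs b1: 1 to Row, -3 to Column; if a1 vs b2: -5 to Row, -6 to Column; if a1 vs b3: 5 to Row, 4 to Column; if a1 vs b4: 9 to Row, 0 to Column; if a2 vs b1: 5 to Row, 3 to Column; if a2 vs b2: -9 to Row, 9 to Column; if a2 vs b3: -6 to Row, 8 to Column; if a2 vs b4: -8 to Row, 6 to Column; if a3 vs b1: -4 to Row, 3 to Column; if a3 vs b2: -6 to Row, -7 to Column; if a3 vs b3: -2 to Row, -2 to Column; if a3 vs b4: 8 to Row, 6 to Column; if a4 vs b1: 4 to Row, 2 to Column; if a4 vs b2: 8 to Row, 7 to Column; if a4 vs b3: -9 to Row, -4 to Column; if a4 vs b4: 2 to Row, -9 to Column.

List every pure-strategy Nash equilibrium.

(a1, b3) and (a4, b2)

A profile is a Nash equilibrium when each player is best-responding to the other.
Row's best responses — vs b1: a2 (payoff 5); vs b2: a4 (payoff 8); vs b3: a1 (payoff 5); vs b4: a1 (payoff 9).
Column's best responses — vs a1: b3 (payoff 4); vs a2: b2 (payoff 9); vs a3: b4 (payoff 6); vs a4: b2 (payoff 7).
Mutual best responses occur at (a1, b3) and (a4, b2); at each, neither player gains by switching.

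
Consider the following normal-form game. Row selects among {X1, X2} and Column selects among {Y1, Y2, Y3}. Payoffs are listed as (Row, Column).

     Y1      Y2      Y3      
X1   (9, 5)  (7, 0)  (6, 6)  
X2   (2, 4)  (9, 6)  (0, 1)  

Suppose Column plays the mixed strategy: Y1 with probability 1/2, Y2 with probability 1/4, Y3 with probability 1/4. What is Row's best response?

Row's best reply maximizes expected payoff against the mix.
X1: (1/2)·9 + (1/4)·7 + (1/4)·6 = 31/4
X2: (1/2)·2 + (1/4)·9 + (1/4)·0 = 13/4
Highest expected payoff is 31/4, from X1.

X1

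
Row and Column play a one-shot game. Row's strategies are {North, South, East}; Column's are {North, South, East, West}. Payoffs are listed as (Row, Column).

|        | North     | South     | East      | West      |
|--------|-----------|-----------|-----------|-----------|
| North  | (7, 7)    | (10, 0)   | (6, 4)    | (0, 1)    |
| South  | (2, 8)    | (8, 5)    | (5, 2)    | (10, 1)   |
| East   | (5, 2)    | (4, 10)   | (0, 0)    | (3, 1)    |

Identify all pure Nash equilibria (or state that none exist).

A profile is a Nash equilibrium when each player is best-responding to the other.
Row's best responses — vs North: North (payoff 7); vs South: North (payoff 10); vs East: North (payoff 6); vs West: South (payoff 10).
Column's best responses — vs North: North (payoff 7); vs South: North (payoff 8); vs East: South (payoff 10).
The only mutual best response is (North, North); neither player gains by switching there.

(North, North)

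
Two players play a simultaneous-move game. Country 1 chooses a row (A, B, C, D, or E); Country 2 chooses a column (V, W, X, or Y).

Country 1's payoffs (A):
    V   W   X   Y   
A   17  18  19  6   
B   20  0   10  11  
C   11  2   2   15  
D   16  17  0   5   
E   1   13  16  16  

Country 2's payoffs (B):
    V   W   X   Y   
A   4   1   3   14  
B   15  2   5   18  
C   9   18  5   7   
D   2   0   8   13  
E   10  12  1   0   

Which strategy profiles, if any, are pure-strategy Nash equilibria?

Find each player's best response to every opponent strategy; NE are the intersections.
Country 1's best responses — vs V: B (payoff 20); vs W: A (payoff 18); vs X: A (payoff 19); vs Y: E (payoff 16).
Country 2's best responses — vs A: Y (payoff 14); vs B: Y (payoff 18); vs C: W (payoff 18); vs D: Y (payoff 13); vs E: W (payoff 12).
No cell has both players best-responding. For instance, Country 1's best reply to X is A, but against A Country 2 prefers Y over X.

No pure-strategy Nash equilibrium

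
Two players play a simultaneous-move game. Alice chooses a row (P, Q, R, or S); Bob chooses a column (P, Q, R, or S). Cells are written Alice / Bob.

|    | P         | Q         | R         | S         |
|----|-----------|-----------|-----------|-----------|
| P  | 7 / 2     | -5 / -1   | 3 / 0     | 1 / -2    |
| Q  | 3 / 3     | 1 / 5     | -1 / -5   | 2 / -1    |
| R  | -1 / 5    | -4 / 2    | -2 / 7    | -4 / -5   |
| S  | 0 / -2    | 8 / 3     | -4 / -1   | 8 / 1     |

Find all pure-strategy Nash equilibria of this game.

(P, P) and (S, Q)

A profile is a Nash equilibrium when each player is best-responding to the other.
Alice's best responses — vs P: P (payoff 7); vs Q: S (payoff 8); vs R: P (payoff 3); vs S: S (payoff 8).
Bob's best responses — vs P: P (payoff 2); vs Q: Q (payoff 5); vs R: R (payoff 7); vs S: Q (payoff 3).
Mutual best responses occur at (P, P) and (S, Q); at each, neither player gains by switching.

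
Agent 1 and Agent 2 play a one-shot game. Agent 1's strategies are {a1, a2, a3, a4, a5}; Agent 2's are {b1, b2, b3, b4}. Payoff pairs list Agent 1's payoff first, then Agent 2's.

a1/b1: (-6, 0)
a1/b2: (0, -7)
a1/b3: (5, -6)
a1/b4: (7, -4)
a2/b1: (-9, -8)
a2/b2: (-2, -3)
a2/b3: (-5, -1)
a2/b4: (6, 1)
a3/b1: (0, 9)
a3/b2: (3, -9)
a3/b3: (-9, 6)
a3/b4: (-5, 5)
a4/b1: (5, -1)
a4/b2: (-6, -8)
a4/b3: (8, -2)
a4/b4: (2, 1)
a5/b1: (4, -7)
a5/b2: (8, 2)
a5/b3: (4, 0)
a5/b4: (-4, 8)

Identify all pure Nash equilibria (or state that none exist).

No pure-strategy Nash equilibrium

A profile is a Nash equilibrium when each player is best-responding to the other.
Agent 1's best responses — vs b1: a4 (payoff 5); vs b2: a5 (payoff 8); vs b3: a4 (payoff 8); vs b4: a1 (payoff 7).
Agent 2's best responses — vs a1: b1 (payoff 0); vs a2: b4 (payoff 1); vs a3: b1 (payoff 9); vs a4: b4 (payoff 1); vs a5: b4 (payoff 8).
No cell has both players best-responding. For instance, Agent 1's best reply to b3 is a4, but against a4 Agent 2 prefers b4 over b3.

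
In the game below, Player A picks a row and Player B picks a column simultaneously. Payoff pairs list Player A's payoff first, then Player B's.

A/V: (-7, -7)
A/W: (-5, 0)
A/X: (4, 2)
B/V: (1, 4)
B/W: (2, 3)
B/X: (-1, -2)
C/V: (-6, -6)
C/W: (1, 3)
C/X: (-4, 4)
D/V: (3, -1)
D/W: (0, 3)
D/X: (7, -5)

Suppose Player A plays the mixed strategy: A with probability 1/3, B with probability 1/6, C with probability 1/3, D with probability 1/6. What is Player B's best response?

Compute Player B's expected payoff from each pure strategy against the given mix.
V: (1/3)·(-7) + (1/6)·4 + (1/3)·(-6) + (1/6)·(-1) = -23/6
W: (1/3)·0 + (1/6)·3 + (1/3)·3 + (1/6)·3 = 2
X: (1/3)·2 + (1/6)·(-2) + (1/3)·4 + (1/6)·(-5) = 5/6
Highest expected payoff is 2, from W.

W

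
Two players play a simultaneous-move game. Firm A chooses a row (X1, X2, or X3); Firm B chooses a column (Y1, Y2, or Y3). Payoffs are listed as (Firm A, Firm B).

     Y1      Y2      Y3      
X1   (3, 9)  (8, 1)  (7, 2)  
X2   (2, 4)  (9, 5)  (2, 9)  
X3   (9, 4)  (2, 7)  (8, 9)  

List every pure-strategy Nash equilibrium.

(X3, Y3)

Check mutual best responses: a cell is a NE iff neither player can gain by unilaterally deviating.
Firm A's best responses — vs Y1: X3 (payoff 9); vs Y2: X2 (payoff 9); vs Y3: X3 (payoff 8).
Firm B's best responses — vs X1: Y1 (payoff 9); vs X2: Y3 (payoff 9); vs X3: Y3 (payoff 9).
The only mutual best response is (X3, Y3); neither player gains by switching there.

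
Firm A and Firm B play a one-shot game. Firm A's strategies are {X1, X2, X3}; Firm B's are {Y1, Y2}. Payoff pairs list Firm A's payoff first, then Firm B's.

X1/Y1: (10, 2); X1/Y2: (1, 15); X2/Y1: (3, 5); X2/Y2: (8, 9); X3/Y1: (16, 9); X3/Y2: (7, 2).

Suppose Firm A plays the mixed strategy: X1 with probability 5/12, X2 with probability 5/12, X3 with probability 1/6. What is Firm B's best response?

Y2

Firm B's best reply maximizes expected payoff against the mix.
Y1: (5/12)·2 + (5/12)·5 + (1/6)·9 = 53/12
Y2: (5/12)·15 + (5/12)·9 + (1/6)·2 = 31/3
Highest expected payoff is 31/3, from Y2.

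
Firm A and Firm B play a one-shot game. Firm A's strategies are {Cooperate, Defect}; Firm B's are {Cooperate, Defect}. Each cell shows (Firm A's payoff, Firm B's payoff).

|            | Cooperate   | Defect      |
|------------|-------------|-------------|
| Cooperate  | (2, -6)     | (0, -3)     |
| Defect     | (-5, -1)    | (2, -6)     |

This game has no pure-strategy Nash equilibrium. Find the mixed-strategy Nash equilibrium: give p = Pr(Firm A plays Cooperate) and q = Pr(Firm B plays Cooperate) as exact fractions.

p = 5/8, q = 2/9

In a mixed NE each player is indifferent between their pure strategies, so the opponent's mix sets the indifference.
Firm B indifferent between Cooperate and Defect: p·(-6) + (1−p)·(-1) = p·(-3) + (1−p)·(-6) ⟹ (-1) + (-5)p = (-6) + 3p ⟹ p = 5/8.
Firm A indifferent between Cooperate and Defect: q·2 + (1−q)·0 = q·(-5) + (1−q)·2 ⟹ 0 + 2q = 2 + (-7)q ⟹ q = 2/9.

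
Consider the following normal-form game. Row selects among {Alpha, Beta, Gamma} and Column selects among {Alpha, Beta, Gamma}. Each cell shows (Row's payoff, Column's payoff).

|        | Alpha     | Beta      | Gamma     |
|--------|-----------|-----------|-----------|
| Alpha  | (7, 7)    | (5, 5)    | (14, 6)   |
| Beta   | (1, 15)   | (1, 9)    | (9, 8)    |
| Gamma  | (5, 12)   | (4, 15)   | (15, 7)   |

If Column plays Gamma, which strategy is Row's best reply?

Gamma

With Column fixed at Gamma, Row's payoffs are: Alpha → 14, Beta → 9, Gamma → 15.
The maximum is 15, achieved by Gamma.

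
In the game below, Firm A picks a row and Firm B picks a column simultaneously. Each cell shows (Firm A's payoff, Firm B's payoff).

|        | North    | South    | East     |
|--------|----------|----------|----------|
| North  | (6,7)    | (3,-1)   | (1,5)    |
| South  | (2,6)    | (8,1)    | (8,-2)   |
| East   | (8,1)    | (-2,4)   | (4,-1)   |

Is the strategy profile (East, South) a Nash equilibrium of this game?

No

Holding Firm B at South: Firm A gets -2 from East but could get 8 by switching to South. Firm A has a profitable deviation.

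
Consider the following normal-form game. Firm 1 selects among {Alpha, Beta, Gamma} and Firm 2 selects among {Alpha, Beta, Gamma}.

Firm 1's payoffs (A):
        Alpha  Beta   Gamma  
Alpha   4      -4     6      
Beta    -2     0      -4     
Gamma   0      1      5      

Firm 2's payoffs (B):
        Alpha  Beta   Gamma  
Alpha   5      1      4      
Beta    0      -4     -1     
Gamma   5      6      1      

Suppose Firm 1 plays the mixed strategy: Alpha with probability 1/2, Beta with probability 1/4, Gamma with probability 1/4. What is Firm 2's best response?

Firm 2's best reply maximizes expected payoff against the mix.
Alpha: (1/2)·5 + (1/4)·0 + (1/4)·5 = 15/4
Beta: (1/2)·1 + (1/4)·(-4) + (1/4)·6 = 1
Gamma: (1/2)·4 + (1/4)·(-1) + (1/4)·1 = 2
Highest expected payoff is 15/4, from Alpha.

Alpha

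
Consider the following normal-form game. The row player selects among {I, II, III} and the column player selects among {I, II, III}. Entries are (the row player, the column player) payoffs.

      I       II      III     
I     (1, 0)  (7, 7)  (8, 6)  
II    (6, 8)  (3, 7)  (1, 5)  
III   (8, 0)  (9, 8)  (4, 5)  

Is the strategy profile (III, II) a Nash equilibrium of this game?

Holding the column player at II: the row player gets 9 from III, versus 7 from I, 3 from II. No profitable deviation for the row player.
Holding the row player at III: the column player gets 8 from II, versus 0 from I, 5 from III. No profitable deviation for the column player either.

Yes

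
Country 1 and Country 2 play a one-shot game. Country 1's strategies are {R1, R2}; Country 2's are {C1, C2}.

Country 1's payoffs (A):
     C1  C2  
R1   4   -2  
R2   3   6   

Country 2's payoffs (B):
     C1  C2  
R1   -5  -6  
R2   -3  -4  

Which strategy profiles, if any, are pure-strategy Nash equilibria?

(R1, C1)

Check mutual best responses: a cell is a NE iff neither player can gain by unilaterally deviating.
Country 1's best responses — vs C1: R1 (payoff 4); vs C2: R2 (payoff 6).
Country 2's best responses — vs R1: C1 (payoff -5); vs R2: C1 (payoff -3).
The only mutual best response is (R1, C1); neither player gains by switching there.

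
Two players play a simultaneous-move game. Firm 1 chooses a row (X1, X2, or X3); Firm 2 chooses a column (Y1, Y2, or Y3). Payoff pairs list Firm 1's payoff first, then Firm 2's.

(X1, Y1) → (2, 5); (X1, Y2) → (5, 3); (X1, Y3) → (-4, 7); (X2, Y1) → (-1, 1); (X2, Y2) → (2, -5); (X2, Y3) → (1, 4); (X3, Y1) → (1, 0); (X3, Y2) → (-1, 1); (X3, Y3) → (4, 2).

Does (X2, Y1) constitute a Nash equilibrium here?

Holding Firm 2 at Y1: Firm 1 gets -1 from X2 but could get 2 by switching to X1. Firm 1 has a profitable deviation.

No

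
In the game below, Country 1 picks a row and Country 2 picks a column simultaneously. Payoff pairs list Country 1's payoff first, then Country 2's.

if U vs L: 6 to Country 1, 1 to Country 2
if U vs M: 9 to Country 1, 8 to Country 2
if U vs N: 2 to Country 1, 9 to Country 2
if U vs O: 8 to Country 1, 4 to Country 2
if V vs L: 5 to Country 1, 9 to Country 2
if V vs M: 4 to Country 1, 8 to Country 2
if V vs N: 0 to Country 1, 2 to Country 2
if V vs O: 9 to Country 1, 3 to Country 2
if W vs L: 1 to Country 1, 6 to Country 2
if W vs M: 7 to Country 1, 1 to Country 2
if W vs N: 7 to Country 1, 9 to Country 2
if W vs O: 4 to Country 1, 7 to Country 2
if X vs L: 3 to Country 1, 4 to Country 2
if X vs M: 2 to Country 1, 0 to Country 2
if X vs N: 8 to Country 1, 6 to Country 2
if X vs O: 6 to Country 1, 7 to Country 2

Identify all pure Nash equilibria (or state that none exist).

A profile is a Nash equilibrium when each player is best-responding to the other.
Country 1's best responses — vs L: U (payoff 6); vs M: U (payoff 9); vs N: X (payoff 8); vs O: V (payoff 9).
Country 2's best responses — vs U: N (payoff 9); vs V: L (payoff 9); vs W: N (payoff 9); vs X: O (payoff 7).
No cell has both players best-responding. For instance, Country 1's best reply to M is U, but against U Country 2 prefers N over M.

There is no pure-strategy Nash equilibrium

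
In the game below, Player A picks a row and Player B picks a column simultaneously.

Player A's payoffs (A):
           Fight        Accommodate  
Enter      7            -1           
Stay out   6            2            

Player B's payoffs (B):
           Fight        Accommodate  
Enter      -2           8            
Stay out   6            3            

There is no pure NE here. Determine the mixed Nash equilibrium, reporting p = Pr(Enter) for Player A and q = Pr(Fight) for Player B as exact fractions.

p = 3/13, q = 3/4

Each player's mixing probability is pinned down by making the *other* player indifferent.
Player B indifferent between Fight and Accommodate: p·(-2) + (1−p)·6 = p·8 + (1−p)·3 ⟹ 6 + (-8)p = 3 + 5p ⟹ p = 3/13.
Player A indifferent between Enter and Stay out: q·7 + (1−q)·(-1) = q·6 + (1−q)·2 ⟹ (-1) + 8q = 2 + 4q ⟹ q = 3/4.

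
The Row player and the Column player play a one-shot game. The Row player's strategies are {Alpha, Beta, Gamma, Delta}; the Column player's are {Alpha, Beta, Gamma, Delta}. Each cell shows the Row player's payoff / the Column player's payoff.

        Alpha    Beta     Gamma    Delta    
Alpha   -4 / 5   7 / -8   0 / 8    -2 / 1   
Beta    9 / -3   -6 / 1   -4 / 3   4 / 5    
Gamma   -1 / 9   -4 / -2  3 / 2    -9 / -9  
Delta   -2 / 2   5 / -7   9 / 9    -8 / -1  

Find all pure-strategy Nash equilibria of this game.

(Beta, Delta) and (Delta, Gamma)

A profile is a Nash equilibrium when each player is best-responding to the other.
The Row player's best responses — vs Alpha: Beta (payoff 9); vs Beta: Alpha (payoff 7); vs Gamma: Delta (payoff 9); vs Delta: Beta (payoff 4).
The Column player's best responses — vs Alpha: Gamma (payoff 8); vs Beta: Delta (payoff 5); vs Gamma: Alpha (payoff 9); vs Delta: Gamma (payoff 9).
Mutual best responses occur at (Beta, Delta) and (Delta, Gamma); at each, neither player gains by switching.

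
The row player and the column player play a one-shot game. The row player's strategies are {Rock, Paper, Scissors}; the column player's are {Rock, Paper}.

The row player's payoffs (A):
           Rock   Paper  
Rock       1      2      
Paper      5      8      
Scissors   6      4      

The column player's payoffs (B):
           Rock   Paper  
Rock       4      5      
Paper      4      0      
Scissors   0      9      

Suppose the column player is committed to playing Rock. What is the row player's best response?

Scissors

With the column player fixed at Rock, the row player's payoffs are: Rock → 1, Paper → 5, Scissors → 6.
The maximum is 6, achieved by Scissors.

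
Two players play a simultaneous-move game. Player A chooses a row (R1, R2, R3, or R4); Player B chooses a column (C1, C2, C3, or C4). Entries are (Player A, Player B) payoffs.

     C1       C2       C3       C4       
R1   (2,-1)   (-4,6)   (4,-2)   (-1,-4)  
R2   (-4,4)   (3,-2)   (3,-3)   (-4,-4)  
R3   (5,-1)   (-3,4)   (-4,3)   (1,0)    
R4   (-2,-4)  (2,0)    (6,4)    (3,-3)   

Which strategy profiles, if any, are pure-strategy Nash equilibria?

A profile is a Nash equilibrium when each player is best-responding to the other.
Player A's best responses — vs C1: R3 (payoff 5); vs C2: R2 (payoff 3); vs C3: R4 (payoff 6); vs C4: R4 (payoff 3).
Player B's best responses — vs R1: C2 (payoff 6); vs R2: C1 (payoff 4); vs R3: C2 (payoff 4); vs R4: C3 (payoff 4).
The only mutual best response is (R4, C3); neither player gains by switching there.

(R4, C3)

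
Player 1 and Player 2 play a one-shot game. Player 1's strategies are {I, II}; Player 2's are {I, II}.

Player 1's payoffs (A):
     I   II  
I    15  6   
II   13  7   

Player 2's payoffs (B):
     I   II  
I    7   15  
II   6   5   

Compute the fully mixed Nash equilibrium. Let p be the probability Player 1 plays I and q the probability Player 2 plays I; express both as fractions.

p = 1/9, q = 1/3

Each player's mixing probability is pinned down by making the *other* player indifferent.
Player 2 indifferent between I and II: p·7 + (1−p)·6 = p·15 + (1−p)·5 ⟹ 6 + 1p = 5 + 10p ⟹ p = 1/9.
Player 1 indifferent between I and II: q·15 + (1−q)·6 = q·13 + (1−q)·7 ⟹ 6 + 9q = 7 + 6q ⟹ q = 1/3.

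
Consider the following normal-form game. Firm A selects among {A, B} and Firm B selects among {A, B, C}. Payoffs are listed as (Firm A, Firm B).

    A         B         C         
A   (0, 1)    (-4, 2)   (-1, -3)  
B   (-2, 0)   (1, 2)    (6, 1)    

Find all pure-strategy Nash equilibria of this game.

(B, B)

A profile is a Nash equilibrium when each player is best-responding to the other.
Firm A's best responses — vs A: A (payoff 0); vs B: B (payoff 1); vs C: B (payoff 6).
Firm B's best responses — vs A: B (payoff 2); vs B: B (payoff 2).
The only mutual best response is (B, B); neither player gains by switching there.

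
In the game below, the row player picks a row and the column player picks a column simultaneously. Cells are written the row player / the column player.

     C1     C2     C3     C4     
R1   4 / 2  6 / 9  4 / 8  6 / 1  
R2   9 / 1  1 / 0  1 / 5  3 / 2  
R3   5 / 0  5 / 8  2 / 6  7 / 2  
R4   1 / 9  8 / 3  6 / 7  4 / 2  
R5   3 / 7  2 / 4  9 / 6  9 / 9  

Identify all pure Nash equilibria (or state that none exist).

(R5, C4)

Check mutual best responses: a cell is a NE iff neither player can gain by unilaterally deviating.
The row player's best responses — vs C1: R2 (payoff 9); vs C2: R4 (payoff 8); vs C3: R5 (payoff 9); vs C4: R5 (payoff 9).
The column player's best responses — vs R1: C2 (payoff 9); vs R2: C3 (payoff 5); vs R3: C2 (payoff 8); vs R4: C1 (payoff 9); vs R5: C4 (payoff 9).
The only mutual best response is (R5, C4); neither player gains by switching there.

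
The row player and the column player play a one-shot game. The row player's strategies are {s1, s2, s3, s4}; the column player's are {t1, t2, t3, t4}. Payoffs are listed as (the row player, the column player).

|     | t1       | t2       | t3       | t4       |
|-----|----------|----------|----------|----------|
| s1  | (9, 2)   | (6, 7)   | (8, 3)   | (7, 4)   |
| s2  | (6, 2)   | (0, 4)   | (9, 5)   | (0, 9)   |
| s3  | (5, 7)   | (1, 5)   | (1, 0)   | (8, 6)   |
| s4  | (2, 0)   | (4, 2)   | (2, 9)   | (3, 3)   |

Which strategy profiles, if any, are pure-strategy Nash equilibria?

A profile is a Nash equilibrium when each player is best-responding to the other.
The row player's best responses — vs t1: s1 (payoff 9); vs t2: s1 (payoff 6); vs t3: s2 (payoff 9); vs t4: s3 (payoff 8).
The column player's best responses — vs s1: t2 (payoff 7); vs s2: t4 (payoff 9); vs s3: t1 (payoff 7); vs s4: t3 (payoff 9).
The only mutual best response is (s1, t2); neither player gains by switching there.

(s1, t2)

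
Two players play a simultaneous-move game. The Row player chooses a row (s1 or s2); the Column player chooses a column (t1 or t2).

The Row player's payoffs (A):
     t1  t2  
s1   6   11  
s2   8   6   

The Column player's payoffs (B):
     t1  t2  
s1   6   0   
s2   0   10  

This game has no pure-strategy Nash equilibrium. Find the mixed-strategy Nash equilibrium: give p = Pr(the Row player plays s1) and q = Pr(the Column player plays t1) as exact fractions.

Each player's mixing probability is pinned down by making the *other* player indifferent.
The Column player indifferent between t1 and t2: p·6 + (1−p)·0 = p·0 + (1−p)·10 ⟹ 0 + 6p = 10 + (-10)p ⟹ p = 5/8.
The Row player indifferent between s1 and s2: q·6 + (1−q)·11 = q·8 + (1−q)·6 ⟹ 11 + (-5)q = 6 + 2q ⟹ q = 5/7.

p = 5/8, q = 5/7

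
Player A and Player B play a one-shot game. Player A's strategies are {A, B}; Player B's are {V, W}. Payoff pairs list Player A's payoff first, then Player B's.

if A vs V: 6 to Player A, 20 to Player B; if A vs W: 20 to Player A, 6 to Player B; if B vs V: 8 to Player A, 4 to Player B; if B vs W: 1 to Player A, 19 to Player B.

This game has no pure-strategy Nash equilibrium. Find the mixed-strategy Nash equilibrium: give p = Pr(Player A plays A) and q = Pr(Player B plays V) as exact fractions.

Each player's mixing probability is pinned down by making the *other* player indifferent.
Player B indifferent between V and W: p·20 + (1−p)·4 = p·6 + (1−p)·19 ⟹ 4 + 16p = 19 + (-13)p ⟹ p = 15/29.
Player A indifferent between A and B: q·6 + (1−q)·20 = q·8 + (1−q)·1 ⟹ 20 + (-14)q = 1 + 7q ⟹ q = 19/21.

p = 15/29, q = 19/21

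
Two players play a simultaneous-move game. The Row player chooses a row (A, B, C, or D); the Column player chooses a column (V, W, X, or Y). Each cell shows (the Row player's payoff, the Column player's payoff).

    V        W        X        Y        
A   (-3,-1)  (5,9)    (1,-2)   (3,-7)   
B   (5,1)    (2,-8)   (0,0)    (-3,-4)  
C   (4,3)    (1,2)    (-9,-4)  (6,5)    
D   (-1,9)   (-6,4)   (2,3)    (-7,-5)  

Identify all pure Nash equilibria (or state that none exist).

(A, W), (B, V), and (C, Y)

Check mutual best responses: a cell is a NE iff neither player can gain by unilaterally deviating.
The Row player's best responses — vs V: B (payoff 5); vs W: A (payoff 5); vs X: D (payoff 2); vs Y: C (payoff 6).
The Column player's best responses — vs A: W (payoff 9); vs B: V (payoff 1); vs C: Y (payoff 5); vs D: V (payoff 9).
Mutual best responses occur at (A, W), (B, V), and (C, Y); at each, neither player gains by switching.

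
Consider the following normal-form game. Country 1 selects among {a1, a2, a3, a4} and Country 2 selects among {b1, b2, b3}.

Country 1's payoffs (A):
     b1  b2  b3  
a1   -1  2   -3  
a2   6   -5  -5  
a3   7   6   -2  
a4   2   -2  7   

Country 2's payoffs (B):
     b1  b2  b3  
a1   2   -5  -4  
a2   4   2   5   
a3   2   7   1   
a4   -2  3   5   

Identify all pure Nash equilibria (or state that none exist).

(a3, b2) and (a4, b3)

A profile is a Nash equilibrium when each player is best-responding to the other.
Country 1's best responses — vs b1: a3 (payoff 7); vs b2: a3 (payoff 6); vs b3: a4 (payoff 7).
Country 2's best responses — vs a1: b1 (payoff 2); vs a2: b3 (payoff 5); vs a3: b2 (payoff 7); vs a4: b3 (payoff 5).
Mutual best responses occur at (a3, b2) and (a4, b3); at each, neither player gains by switching.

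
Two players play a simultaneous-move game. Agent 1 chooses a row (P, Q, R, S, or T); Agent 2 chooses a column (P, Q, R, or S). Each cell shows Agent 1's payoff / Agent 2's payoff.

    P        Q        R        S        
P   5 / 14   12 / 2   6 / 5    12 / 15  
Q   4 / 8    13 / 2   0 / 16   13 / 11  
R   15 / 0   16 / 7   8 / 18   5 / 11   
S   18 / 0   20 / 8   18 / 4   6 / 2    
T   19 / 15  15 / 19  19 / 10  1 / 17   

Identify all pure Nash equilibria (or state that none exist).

A profile is a Nash equilibrium when each player is best-responding to the other.
Agent 1's best responses — vs P: T (payoff 19); vs Q: S (payoff 20); vs R: T (payoff 19); vs S: Q (payoff 13).
Agent 2's best responses — vs P: S (payoff 15); vs Q: R (payoff 16); vs R: R (payoff 18); vs S: Q (payoff 8); vs T: Q (payoff 19).
The only mutual best response is (S, Q); neither player gains by switching there.

(S, Q)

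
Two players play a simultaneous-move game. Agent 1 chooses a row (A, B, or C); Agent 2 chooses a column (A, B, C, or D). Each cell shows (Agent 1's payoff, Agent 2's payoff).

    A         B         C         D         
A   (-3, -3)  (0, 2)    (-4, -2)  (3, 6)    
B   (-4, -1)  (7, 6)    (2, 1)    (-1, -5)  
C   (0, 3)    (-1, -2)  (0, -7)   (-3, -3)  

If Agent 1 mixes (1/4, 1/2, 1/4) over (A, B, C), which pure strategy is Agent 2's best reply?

Compute Agent 2's expected payoff from each pure strategy against the given mix.
A: (1/4)·(-3) + (1/2)·(-1) + (1/4)·3 = -1/2
B: (1/4)·2 + (1/2)·6 + (1/4)·(-2) = 3
C: (1/4)·(-2) + (1/2)·1 + (1/4)·(-7) = -7/4
D: (1/4)·6 + (1/2)·(-5) + (1/4)·(-3) = -7/4
Highest expected payoff is 3, from B.

B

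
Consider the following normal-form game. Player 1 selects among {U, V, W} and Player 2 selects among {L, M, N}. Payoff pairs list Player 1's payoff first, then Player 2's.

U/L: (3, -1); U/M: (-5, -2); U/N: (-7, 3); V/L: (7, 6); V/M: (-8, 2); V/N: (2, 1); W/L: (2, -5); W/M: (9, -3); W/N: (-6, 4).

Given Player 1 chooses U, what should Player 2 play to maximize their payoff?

N

With Player 1 fixed at U, Player 2's payoffs are: L → -1, M → -2, N → 3.
The maximum is 3, achieved by N.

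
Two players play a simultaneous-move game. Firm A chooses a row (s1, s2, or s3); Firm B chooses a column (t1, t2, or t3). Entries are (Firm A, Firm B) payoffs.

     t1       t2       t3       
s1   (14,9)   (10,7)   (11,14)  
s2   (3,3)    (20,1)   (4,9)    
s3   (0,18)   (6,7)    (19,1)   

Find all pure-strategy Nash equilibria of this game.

None

Check mutual best responses: a cell is a NE iff neither player can gain by unilaterally deviating.
Firm A's best responses — vs t1: s1 (payoff 14); vs t2: s2 (payoff 20); vs t3: s3 (payoff 19).
Firm B's best responses — vs s1: t3 (payoff 14); vs s2: t3 (payoff 9); vs s3: t1 (payoff 18).
No cell has both players best-responding. For instance, Firm A's best reply to t3 is s3, but against s3 Firm B prefers t1 over t3.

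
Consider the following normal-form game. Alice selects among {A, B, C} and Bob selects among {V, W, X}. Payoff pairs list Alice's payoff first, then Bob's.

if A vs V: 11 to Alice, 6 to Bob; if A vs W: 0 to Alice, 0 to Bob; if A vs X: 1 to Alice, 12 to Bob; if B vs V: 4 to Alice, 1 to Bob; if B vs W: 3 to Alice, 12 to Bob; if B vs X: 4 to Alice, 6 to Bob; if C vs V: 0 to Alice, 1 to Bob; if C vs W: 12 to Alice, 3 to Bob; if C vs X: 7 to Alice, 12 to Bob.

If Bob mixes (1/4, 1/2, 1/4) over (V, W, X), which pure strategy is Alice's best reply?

C

Compute Alice's expected payoff from each pure strategy against the given mix.
A: (1/4)·11 + (1/2)·0 + (1/4)·1 = 3
B: (1/4)·4 + (1/2)·3 + (1/4)·4 = 7/2
C: (1/4)·0 + (1/2)·12 + (1/4)·7 = 31/4
Highest expected payoff is 31/4, from C.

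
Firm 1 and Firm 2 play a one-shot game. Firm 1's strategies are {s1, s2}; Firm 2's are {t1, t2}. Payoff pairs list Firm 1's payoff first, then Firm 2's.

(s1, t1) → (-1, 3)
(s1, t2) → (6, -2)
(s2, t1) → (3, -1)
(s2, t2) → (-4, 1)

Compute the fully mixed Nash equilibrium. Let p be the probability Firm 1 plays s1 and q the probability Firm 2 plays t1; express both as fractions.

In a mixed NE each player is indifferent between their pure strategies, so the opponent's mix sets the indifference.
Firm 2 indifferent between t1 and t2: p·3 + (1−p)·(-1) = p·(-2) + (1−p)·1 ⟹ (-1) + 4p = 1 + (-3)p ⟹ p = 2/7.
Firm 1 indifferent between s1 and s2: q·(-1) + (1−q)·6 = q·3 + (1−q)·(-4) ⟹ 6 + (-7)q = (-4) + 7q ⟹ q = 5/7.

p = 2/7, q = 5/7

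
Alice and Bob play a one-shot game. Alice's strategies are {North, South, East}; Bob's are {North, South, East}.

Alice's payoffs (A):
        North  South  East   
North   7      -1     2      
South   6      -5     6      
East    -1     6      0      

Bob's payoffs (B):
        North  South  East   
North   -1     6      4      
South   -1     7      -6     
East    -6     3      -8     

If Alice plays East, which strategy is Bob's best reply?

With Alice fixed at East, Bob's payoffs are: North → -6, South → 3, East → -8.
The maximum is 3, achieved by South.

South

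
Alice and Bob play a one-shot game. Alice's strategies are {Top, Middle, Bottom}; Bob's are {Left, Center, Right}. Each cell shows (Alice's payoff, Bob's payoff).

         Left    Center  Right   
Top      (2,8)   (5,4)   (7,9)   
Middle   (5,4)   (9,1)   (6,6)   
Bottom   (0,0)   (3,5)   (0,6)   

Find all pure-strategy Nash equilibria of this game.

(Top, Right)

A profile is a Nash equilibrium when each player is best-responding to the other.
Alice's best responses — vs Left: Middle (payoff 5); vs Center: Middle (payoff 9); vs Right: Top (payoff 7).
Bob's best responses — vs Top: Right (payoff 9); vs Middle: Right (payoff 6); vs Bottom: Right (payoff 6).
The only mutual best response is (Top, Right); neither player gains by switching there.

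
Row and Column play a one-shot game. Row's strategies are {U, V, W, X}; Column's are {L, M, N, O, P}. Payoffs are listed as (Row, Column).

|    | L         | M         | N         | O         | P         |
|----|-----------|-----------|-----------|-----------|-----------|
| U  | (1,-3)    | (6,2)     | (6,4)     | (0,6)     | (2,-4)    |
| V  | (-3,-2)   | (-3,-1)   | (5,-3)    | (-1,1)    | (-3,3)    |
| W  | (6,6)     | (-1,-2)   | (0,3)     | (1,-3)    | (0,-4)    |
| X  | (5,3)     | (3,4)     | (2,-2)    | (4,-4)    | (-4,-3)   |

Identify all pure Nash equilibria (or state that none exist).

(W, L)

A profile is a Nash equilibrium when each player is best-responding to the other.
Row's best responses — vs L: W (payoff 6); vs M: U (payoff 6); vs N: U (payoff 6); vs O: X (payoff 4); vs P: U (payoff 2).
Column's best responses — vs U: O (payoff 6); vs V: P (payoff 3); vs W: L (payoff 6); vs X: M (payoff 4).
The only mutual best response is (W, L); neither player gains by switching there.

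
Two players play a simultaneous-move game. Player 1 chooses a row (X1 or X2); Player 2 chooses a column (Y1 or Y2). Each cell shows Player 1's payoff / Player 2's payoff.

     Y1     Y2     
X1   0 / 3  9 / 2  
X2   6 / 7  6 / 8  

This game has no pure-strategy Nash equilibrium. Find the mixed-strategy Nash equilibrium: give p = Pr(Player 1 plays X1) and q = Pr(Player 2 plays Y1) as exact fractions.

In a mixed NE each player is indifferent between their pure strategies, so the opponent's mix sets the indifference.
Player 2 indifferent between Y1 and Y2: p·3 + (1−p)·7 = p·2 + (1−p)·8 ⟹ 7 + (-4)p = 8 + (-6)p ⟹ p = 1/2.
Player 1 indifferent between X1 and X2: q·0 + (1−q)·9 = q·6 + (1−q)·6 ⟹ 9 + (-9)q = 6 + 0q ⟹ q = 1/3.

p = 1/2, q = 1/3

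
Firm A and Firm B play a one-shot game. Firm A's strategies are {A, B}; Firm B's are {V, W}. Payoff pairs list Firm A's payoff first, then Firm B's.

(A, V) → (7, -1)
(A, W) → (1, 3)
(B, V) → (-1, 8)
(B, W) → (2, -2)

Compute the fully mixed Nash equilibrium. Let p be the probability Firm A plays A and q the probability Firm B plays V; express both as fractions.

p = 5/7, q = 1/9

Each player's mixing probability is pinned down by making the *other* player indifferent.
Firm B indifferent between V and W: p·(-1) + (1−p)·8 = p·3 + (1−p)·(-2) ⟹ 8 + (-9)p = (-2) + 5p ⟹ p = 5/7.
Firm A indifferent between A and B: q·7 + (1−q)·1 = q·(-1) + (1−q)·2 ⟹ 1 + 6q = 2 + (-3)q ⟹ q = 1/9.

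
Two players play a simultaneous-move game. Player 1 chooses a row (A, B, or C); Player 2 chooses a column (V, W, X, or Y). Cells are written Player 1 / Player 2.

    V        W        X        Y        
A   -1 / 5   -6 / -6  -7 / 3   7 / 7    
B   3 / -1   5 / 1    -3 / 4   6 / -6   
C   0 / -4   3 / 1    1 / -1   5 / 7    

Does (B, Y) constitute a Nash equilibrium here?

Holding Player 2 at Y: Player 1 gets 6 from B but could get 7 by switching to A. Player 1 has a profitable deviation.

No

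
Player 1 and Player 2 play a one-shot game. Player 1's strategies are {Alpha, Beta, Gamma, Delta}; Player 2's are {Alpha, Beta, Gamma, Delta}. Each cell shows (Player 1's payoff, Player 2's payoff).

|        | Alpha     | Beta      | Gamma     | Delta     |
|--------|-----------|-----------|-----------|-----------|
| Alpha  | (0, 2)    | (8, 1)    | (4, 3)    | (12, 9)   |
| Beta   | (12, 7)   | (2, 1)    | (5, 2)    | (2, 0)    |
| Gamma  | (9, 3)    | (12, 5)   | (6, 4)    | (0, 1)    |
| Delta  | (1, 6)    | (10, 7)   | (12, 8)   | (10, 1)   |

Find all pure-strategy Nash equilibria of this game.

(Alpha, Delta), (Beta, Alpha), (Gamma, Beta), and (Delta, Gamma)

Check mutual best responses: a cell is a NE iff neither player can gain by unilaterally deviating.
Player 1's best responses — vs Alpha: Beta (payoff 12); vs Beta: Gamma (payoff 12); vs Gamma: Delta (payoff 12); vs Delta: Alpha (payoff 12).
Player 2's best responses — vs Alpha: Delta (payoff 9); vs Beta: Alpha (payoff 7); vs Gamma: Beta (payoff 5); vs Delta: Gamma (payoff 8).
Mutual best responses occur at (Alpha, Delta), (Beta, Alpha), (Gamma, Beta), and (Delta, Gamma); at each, neither player gains by switching.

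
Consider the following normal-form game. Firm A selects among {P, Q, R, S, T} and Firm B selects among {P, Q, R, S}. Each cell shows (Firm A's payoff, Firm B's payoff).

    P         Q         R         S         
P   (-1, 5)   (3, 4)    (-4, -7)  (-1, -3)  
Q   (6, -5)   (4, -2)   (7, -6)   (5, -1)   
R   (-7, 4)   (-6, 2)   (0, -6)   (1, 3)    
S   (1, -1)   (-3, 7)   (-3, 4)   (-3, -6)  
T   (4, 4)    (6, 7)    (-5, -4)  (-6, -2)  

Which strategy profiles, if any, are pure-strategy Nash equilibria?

A profile is a Nash equilibrium when each player is best-responding to the other.
Firm A's best responses — vs P: Q (payoff 6); vs Q: T (payoff 6); vs R: Q (payoff 7); vs S: Q (payoff 5).
Firm B's best responses — vs P: P (payoff 5); vs Q: S (payoff -1); vs R: P (payoff 4); vs S: Q (payoff 7); vs T: Q (payoff 7).
Mutual best responses occur at (Q, S) and (T, Q); at each, neither player gains by switching.

(Q, S) and (T, Q)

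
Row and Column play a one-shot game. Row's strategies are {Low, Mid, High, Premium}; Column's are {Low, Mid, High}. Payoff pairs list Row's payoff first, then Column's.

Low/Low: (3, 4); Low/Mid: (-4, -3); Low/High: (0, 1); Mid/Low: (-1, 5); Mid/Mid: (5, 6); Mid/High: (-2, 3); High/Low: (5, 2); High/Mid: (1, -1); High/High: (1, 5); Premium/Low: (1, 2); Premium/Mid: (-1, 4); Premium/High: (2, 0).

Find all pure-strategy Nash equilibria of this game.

(Mid, Mid)

Find each player's best response to every opponent strategy; NE are the intersections.
Row's best responses — vs Low: High (payoff 5); vs Mid: Mid (payoff 5); vs High: Premium (payoff 2).
Column's best responses — vs Low: Low (payoff 4); vs Mid: Mid (payoff 6); vs High: High (payoff 5); vs Premium: Mid (payoff 4).
The only mutual best response is (Mid, Mid); neither player gains by switching there.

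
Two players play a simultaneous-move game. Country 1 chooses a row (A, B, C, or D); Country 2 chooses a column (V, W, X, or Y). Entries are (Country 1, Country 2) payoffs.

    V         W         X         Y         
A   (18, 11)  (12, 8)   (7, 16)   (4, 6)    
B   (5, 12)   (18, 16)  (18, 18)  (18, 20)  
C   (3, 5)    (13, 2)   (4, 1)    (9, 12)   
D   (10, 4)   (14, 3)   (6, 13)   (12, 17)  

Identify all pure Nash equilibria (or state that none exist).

(B, Y)

Find each player's best response to every opponent strategy; NE are the intersections.
Country 1's best responses — vs V: A (payoff 18); vs W: B (payoff 18); vs X: B (payoff 18); vs Y: B (payoff 18).
Country 2's best responses — vs A: X (payoff 16); vs B: Y (payoff 20); vs C: Y (payoff 12); vs D: Y (payoff 17).
The only mutual best response is (B, Y); neither player gains by switching there.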